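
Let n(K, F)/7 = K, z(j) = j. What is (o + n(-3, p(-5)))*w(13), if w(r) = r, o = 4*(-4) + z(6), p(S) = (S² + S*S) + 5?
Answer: -403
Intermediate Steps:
p(S) = 5 + 2*S² (p(S) = (S² + S²) + 5 = 2*S² + 5 = 5 + 2*S²)
n(K, F) = 7*K
o = -10 (o = 4*(-4) + 6 = -16 + 6 = -10)
(o + n(-3, p(-5)))*w(13) = (-10 + 7*(-3))*13 = (-10 - 21)*13 = -31*13 = -403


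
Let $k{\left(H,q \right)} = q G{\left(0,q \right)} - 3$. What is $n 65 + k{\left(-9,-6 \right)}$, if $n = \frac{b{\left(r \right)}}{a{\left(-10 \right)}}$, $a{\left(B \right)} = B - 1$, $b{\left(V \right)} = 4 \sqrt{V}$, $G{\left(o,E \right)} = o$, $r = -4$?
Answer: $-3 - \frac{520 i}{11} \approx -3.0 - 47.273 i$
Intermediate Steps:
$k{\left(H,q \right)} = -3$ ($k{\left(H,q \right)} = q 0 - 3 = 0 - 3 = -3$)
$a{\left(B \right)} = -1 + B$
$n = - \frac{8 i}{11}$ ($n = \frac{4 \sqrt{-4}}{-1 - 10} = \frac{4 \cdot 2 i}{-11} = 8 i \left(- \frac{1}{11}\right) = - \frac{8 i}{11} \approx - 0.72727 i$)
$n 65 + k{\left(-9,-6 \right)} = - \frac{8 i}{11} \cdot 65 - 3 = - \frac{520 i}{11} - 3 = -3 - \frac{520 i}{11}$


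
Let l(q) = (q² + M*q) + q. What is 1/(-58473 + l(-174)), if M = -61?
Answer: -1/17757 ≈ -5.6316e-5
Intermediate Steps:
l(q) = q² - 60*q (l(q) = (q² - 61*q) + q = q² - 60*q)
1/(-58473 + l(-174)) = 1/(-58473 - 174*(-60 - 174)) = 1/(-58473 - 174*(-234)) = 1/(-58473 + 40716) = 1/(-17757) = -1/17757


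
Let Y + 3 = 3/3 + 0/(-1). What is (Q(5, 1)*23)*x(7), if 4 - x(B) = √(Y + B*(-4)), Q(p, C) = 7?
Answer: 644 - 161*I*√30 ≈ 644.0 - 881.83*I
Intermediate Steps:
Y = -2 (Y = -3 + (3/3 + 0/(-1)) = -3 + (3*(⅓) + 0*(-1)) = -3 + (1 + 0) = -3 + 1 = -2)
x(B) = 4 - √(-2 - 4*B) (x(B) = 4 - √(-2 + B*(-4)) = 4 - √(-2 - 4*B))
(Q(5, 1)*23)*x(7) = (7*23)*(4 - √(-2 - 4*7)) = 161*(4 - √(-2 - 28)) = 161*(4 - √(-30)) = 161*(4 - I*√30) = 644 - 161*I*√30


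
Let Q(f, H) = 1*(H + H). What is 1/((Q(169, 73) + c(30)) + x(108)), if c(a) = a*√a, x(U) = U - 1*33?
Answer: 221/21841 - 30*√30/21841 ≈ 0.0025953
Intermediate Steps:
x(U) = -33 + U (x(U) = U - 33 = -33 + U)
c(a) = a^(3/2)
Q(f, H) = 2*H (Q(f, H) = 1*(2*H) = 2*H)
1/((Q(169, 73) + c(30)) + x(108)) = 1/((2*73 + 30^(3/2)) + (-33 + 108)) = 1/((146 + 30*√30) + 75) = 1/(221 + 30*√30)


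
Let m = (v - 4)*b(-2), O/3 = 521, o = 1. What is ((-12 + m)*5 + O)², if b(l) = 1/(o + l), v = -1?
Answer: 2334784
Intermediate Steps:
O = 1563 (O = 3*521 = 1563)
b(l) = 1/(1 + l)
m = 5 (m = (-1 - 4)/(1 - 2) = -5/(-1) = -5*(-1) = 5)
((-12 + m)*5 + O)² = ((-12 + 5)*5 + 1563)² = (-7*5 + 1563)² = (-35 + 1563)² = 1528² = 2334784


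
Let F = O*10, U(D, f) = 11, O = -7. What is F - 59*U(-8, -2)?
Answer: -719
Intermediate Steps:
F = -70 (F = -7*10 = -70)
F - 59*U(-8, -2) = -70 - 59*11 = -70 - 649 = -719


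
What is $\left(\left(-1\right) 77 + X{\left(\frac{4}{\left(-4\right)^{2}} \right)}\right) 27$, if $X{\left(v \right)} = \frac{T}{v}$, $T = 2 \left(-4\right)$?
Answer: $-2943$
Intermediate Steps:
$T = -8$
$X{\left(v \right)} = - \frac{8}{v}$
$\left(\left(-1\right) 77 + X{\left(\frac{4}{\left(-4\right)^{2}} \right)}\right) 27 = \left(\left(-1\right) 77 - \frac{8}{4 \frac{1}{\left(-4\right)^{2}}}\right) 27 = \left(-77 - \frac{8}{4 \cdot \frac{1}{16}}\right) 27 = \left(-77 - 8 \frac{1}{\frac{1}{4}}\right) 27 = \left(-77 - 32\right) 27 = \left(-109\right) 27 = -2943$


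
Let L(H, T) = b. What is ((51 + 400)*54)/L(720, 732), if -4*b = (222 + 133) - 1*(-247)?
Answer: -48708/301 ≈ -161.82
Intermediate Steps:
b = -301/2 (b = -((222 + 133) - 1*(-247))/4 = -(355 + 247)/4 = -1/4*602 = -301/2 ≈ -150.50)
L(H, T) = -301/2
((51 + 400)*54)/L(720, 732) = ((51 + 400)*54)/(-301/2) = (451*54)*(-2/301) = 24354*(-2/301) = -48708/301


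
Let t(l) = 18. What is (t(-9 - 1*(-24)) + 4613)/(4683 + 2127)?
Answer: 4631/6810 ≈ 0.68003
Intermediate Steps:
(t(-9 - 1*(-24)) + 4613)/(4683 + 2127) = (18 + 4613)/(4683 + 2127) = 4631/6810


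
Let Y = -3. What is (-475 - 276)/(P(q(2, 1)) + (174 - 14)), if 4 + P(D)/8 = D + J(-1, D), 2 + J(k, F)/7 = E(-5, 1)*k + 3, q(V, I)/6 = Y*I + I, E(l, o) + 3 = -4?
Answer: -751/480 ≈ -1.5646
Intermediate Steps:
E(l, o) = -7 (E(l, o) = -3 - 4 = -7)
q(V, I) = -12*I (q(V, I) = 6*(-3*I + I) = 6*(-2*I) = -12*I)
J(k, F) = 7 - 49*k (J(k, F) = -14 + 7*(-7*k + 3) = -14 + 7*(3 - 7*k) = -14 + (21 - 49*k) = 7 - 49*k)
P(D) = 416 + 8*D (P(D) = -32 + 8*(D + (7 - 49*(-1))) = -32 + 8*(D + (7 + 49)) = -32 + 8*(D + 56) = -32 + 8*(56 + D) = -32 + (448 + 8*D) = 416 + 8*D)
(-475 - 276)/(P(q(2, 1)) + (174 - 14)) = (-475 - 276)/((416 + 8*(-12*1)) + (174 - 14)) = -751/((416 + 8*(-12)) + 160) = -751/((416 - 96) + 160) = -751/(320 + 160) = -751/480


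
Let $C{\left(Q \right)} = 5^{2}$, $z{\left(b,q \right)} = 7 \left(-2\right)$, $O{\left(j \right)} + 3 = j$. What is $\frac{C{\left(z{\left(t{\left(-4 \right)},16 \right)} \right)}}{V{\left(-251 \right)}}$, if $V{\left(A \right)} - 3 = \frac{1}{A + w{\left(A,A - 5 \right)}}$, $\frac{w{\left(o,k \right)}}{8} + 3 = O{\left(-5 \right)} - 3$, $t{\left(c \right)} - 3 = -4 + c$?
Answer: $\frac{9075}{1088} \approx 8.341$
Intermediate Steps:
$O{\left(j \right)} = -3 + j$
$t{\left(c \right)} = -1 + c$ ($t{\left(c \right)} = 3 + \left(-4 + c\right) = -1 + c$)
$w{\left(o,k \right)} = -112$ ($w{\left(o,k \right)} = -24 + 8 \left(\left(-3 - 5\right) - 3\right) = -24 + 8 \left(-8 - 3\right) = -24 + 8 \left(-11\right) = -24 - 88 = -112$)
$z{\left(b,q \right)} = -14$
$C{\left(Q \right)} = 25$
$V{\left(A \right)} = 3 + \frac{1}{-112 + A}$ ($V{\left(A \right)} = 3 + \frac{1}{A - 112} = 3 + \frac{1}{-112 + A}$)
$\frac{C{\left(z{\left(t{\left(-4 \right)},16 \right)} \right)}}{V{\left(-251 \right)}} = \frac{25}{\frac{1}{-112 - 251} \left(-335 + 3 \left(-251\right)\right)} = \frac{25}{\frac{1}{-363} \left(-335 - 753\right)} = \frac{25}{\left(- \frac{1}{363}\right) \left(-1088\right)} = \frac{25}{\frac{1088}{363}} = 25 \cdot \frac{363}{1088} = \frac{9075}{1088}$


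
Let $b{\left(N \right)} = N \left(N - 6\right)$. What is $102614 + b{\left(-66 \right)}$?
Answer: $107366$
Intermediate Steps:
$b{\left(N \right)} = N \left(-6 + N\right)$ ($b{\left(N \right)} = N \left(N - 6\right) = N \left(-6 + N\right)$)
$102614 + b{\left(-66 \right)} = 102614 - 66 \left(-6 - 66\right) = 102614 - -4752 = 102614 + 4752 = 107366$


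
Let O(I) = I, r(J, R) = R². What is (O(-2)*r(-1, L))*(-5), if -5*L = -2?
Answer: 8/5 ≈ 1.6000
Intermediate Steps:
L = ⅖ (L = -⅕*(-2) = ⅖ ≈ 0.40000)
(O(-2)*r(-1, L))*(-5) = -2*(⅖)²*(-5) = -2*4/25*(-5) = -8/25*(-5) = 8/5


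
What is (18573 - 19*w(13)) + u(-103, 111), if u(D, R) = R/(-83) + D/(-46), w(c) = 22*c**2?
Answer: -198795999/3818 ≈ -52068.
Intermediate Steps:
u(D, R) = -D/46 - R/83 (u(D, R) = R*(-1/83) + D*(-1/46) = -R/83 - D/46 = -D/46 - R/83)
(18573 - 19*w(13)) + u(-103, 111) = (18573 - 418*13**2) + (-1/46*(-103) - 1/83*111) = (18573 - 418*169) + (103/46 - 111/83) = (18573 - 19*3718) + 3443/3818 = (18573 - 70642) + 3443/3818 = -52069 + 3443/3818 = -198795999/3818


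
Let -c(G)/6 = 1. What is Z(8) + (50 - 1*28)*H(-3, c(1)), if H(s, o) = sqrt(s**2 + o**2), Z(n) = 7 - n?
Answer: -1 + 66*sqrt(5) ≈ 146.58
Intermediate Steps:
c(G) = -6 (c(G) = -6*1 = -6)
H(s, o) = sqrt(o**2 + s**2)
Z(8) + (50 - 1*28)*H(-3, c(1)) = (7 - 1*8) + (50 - 1*28)*sqrt((-6)**2 + (-3)**2) = (7 - 8) + (50 - 28)*sqrt(36 + 9) = -1 + 22*sqrt(45) = -1 + 22*(3*sqrt(5)) = -1 + 66*sqrt(5)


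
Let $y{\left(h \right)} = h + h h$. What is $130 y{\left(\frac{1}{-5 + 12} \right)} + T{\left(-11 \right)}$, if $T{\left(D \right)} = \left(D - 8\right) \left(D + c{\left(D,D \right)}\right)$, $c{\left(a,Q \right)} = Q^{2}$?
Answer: $- \frac{101370}{49} \approx -2068.8$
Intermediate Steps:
$T{\left(D \right)} = \left(-8 + D\right) \left(D + D^{2}\right)$ ($T{\left(D \right)} = \left(D - 8\right) \left(D + D^{2}\right) = \left(-8 + D\right) \left(D + D^{2}\right)$)
$y{\left(h \right)} = h + h^{2}$
$130 y{\left(\frac{1}{-5 + 12} \right)} + T{\left(-11 \right)} = 130 \frac{1 + \frac{1}{-5 + 12}}{-5 + 12} - 11 \left(-8 + \left(-11\right)^{2} - -77\right) = 130 \frac{1 + \frac{1}{7}}{7} - 11 \left(-8 + 121 + 77\right) = 130 \frac{1 + \frac{1}{7}}{7} - 2090 = 130 \cdot \frac{1}{7} \cdot \frac{8}{7} - 2090 = 130 \cdot \frac{8}{49} - 2090 = \frac{1040}{49} - 2090 = - \frac{101370}{49}$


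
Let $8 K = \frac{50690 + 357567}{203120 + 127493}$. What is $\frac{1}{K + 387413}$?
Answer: $\frac{2644904}{1024670601609} \approx 2.5812 \cdot 10^{-6}$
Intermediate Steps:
$K = \frac{408257}{2644904}$ ($K = \frac{\left(50690 + 357567\right) \frac{1}{203120 + 127493}}{8} = \frac{408257 \cdot \frac{1}{330613}}{8} = \frac{1}{8} \cdot \frac{408257}{330613} = \frac{408257}{2644904} \approx 0.15436$)
$\frac{1}{K + 387413} = \frac{1}{\frac{408257}{2644904} + 387413} = \frac{1}{\frac{1024670601609}{2644904}} = \frac{2644904}{1024670601609}$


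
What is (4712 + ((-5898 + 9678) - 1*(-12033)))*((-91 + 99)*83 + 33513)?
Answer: 701482925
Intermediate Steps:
(4712 + ((-5898 + 9678) - 1*(-12033)))*((-91 + 99)*83 + 33513) = (4712 + (3780 + 12033))*(8*83 + 33513) = (4712 + 15813)*(664 + 33513) = 20525*34177 = 701482925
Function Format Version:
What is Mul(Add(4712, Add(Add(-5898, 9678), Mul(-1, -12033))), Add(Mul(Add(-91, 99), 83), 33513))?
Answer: 701482925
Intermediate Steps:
Mul(Add(4712, Add(Add(-5898, 9678), Mul(-1, -12033))), Add(Mul(Add(-91, 99), 83), 33513)) = Mul(Add(4712, Add(3780, 12033)), Add(Mul(8, 83), 33513)) = Mul(Add(4712, 15813), Add(664, 33513)) = Mul(20525, 34177) = 701482925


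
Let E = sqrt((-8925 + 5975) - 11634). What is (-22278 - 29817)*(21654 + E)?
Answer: -1128065130 - 104190*I*sqrt(3646) ≈ -1.1281e+9 - 6.2912e+6*I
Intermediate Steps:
E = 2*I*sqrt(3646) (E = sqrt(-2950 - 11634) = sqrt(-14584) = 2*I*sqrt(3646) ≈ 120.76*I)
(-22278 - 29817)*(21654 + E) = (-22278 - 29817)*(21654 + 2*I*sqrt(3646)) = -52095*(21654 + 2*I*sqrt(3646)) = -1128065130 - 104190*I*sqrt(3646)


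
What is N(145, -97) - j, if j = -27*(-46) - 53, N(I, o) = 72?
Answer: -1117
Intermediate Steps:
j = 1189 (j = 1242 - 53 = 1189)
N(145, -97) - j = 72 - 1*1189 = 72 - 1189 = -1117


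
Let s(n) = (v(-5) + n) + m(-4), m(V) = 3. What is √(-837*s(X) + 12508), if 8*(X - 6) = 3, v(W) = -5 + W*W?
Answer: I*√193262/4 ≈ 109.9*I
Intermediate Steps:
v(W) = -5 + W²
X = 51/8 (X = 6 + (⅛)*3 = 6 + 3/8 = 51/8 ≈ 6.3750)
s(n) = 23 + n (s(n) = ((-5 + (-5)²) + n) + 3 = ((-5 + 25) + n) + 3 = (20 + n) + 3 = 23 + n)
√(-837*s(X) + 12508) = √(-837*(23 + 51/8) + 12508) = √(-837*235/8 + 12508) = √(-196695/8 + 12508) = √(-96631/8) = I*√193262/4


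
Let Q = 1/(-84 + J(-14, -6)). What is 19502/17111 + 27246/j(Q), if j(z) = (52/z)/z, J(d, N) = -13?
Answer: 5003955421/4185932374 ≈ 1.1954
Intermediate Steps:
Q = -1/97 (Q = 1/(-84 - 13) = 1/(-97) = -1/97 ≈ -0.010309)
j(z) = 52/z²
19502/17111 + 27246/j(Q) = 19502/17111 + 27246/((52/(-1/97)²)) = 19502*(1/17111) + 27246/((52*9409)) = 19502/17111 + 27246/489268 = 19502/17111 + 27246*(1/489268) = 19502/17111 + 13623/244634 = 5003955421/4185932374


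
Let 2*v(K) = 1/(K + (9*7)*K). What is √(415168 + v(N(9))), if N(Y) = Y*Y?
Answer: 5*√344356946/144 ≈ 644.33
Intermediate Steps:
N(Y) = Y²
v(K) = 1/(128*K) (v(K) = 1/(2*(K + (9*7)*K)) = 1/(2*(K + 63*K)) = 1/(2*((64*K))) = (1/(64*K))/2 = 1/(128*K))
√(415168 + v(N(9))) = √(415168 + 1/(128*(9²))) = √(415168 + (1/128)/81) = √(415168 + (1/128)*(1/81)) = √(415168 + 1/10368) = √(4304461825/10368) = 5*√344356946/144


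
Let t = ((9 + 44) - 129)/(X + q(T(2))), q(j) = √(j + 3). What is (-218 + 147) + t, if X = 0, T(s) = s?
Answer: -71 - 76*√5/5 ≈ -104.99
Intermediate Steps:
q(j) = √(3 + j)
t = -76*√5/5 (t = ((9 + 44) - 129)/(0 + √(3 + 2)) = (53 - 129)/(0 + √5) = -76*√5/5 ≈ -33.988)
(-218 + 147) + t = (-218 + 147) - 76*√5/5 = -71 - 76*√5/5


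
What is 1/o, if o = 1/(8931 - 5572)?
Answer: 3359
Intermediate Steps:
o = 1/3359 ≈ 0.00029771
1/o = 1/(1/3359) = 3359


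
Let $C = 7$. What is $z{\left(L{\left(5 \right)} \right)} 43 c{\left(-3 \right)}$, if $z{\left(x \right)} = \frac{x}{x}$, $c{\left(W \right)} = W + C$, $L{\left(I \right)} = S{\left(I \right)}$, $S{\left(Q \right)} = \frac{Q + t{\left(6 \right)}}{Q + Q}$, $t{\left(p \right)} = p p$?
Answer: $172$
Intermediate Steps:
$t{\left(p \right)} = p^{2}$
$S{\left(Q \right)} = \frac{36 + Q}{2 Q}$ ($S{\left(Q \right)} = \frac{Q + 6^{2}}{Q + Q} = \frac{Q + 36}{2 Q} = \left(36 + Q\right) \frac{1}{2 Q} = \frac{36 + Q}{2 Q}$)
$L{\left(I \right)} = \frac{36 + I}{2 I}$
$c{\left(W \right)} = 7 + W$ ($c{\left(W \right)} = W + 7 = 7 + W$)
$z{\left(x \right)} = 1$
$z{\left(L{\left(5 \right)} \right)} 43 c{\left(-3 \right)} = 1 \cdot 43 \left(7 - 3\right) = 43 \cdot 4 = 172$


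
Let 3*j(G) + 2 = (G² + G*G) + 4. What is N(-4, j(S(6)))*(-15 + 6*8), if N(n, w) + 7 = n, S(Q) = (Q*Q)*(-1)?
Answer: -363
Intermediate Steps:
S(Q) = -Q² (S(Q) = Q²*(-1) = -Q²)
j(G) = ⅔ + 2*G²/3 (j(G) = -⅔ + ((G² + G*G) + 4)/3 = -⅔ + ((G² + G²) + 4)/3 = -⅔ + (2*G² + 4)/3 = -⅔ + (4 + 2*G²)/3 = -⅔ + (4/3 + 2*G²/3) = ⅔ + 2*G²/3)
N(n, w) = -7 + n
N(-4, j(S(6)))*(-15 + 6*8) = (-7 - 4)*(-15 + 6*8) = -11*(-15 + 48) = -11*33 = -363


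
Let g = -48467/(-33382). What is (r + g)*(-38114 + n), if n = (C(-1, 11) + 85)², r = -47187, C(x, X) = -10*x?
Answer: 45819479212063/33382 ≈ 1.3726e+9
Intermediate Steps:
g = 48467/33382 (g = -48467*(-1/33382) = 48467/33382 ≈ 1.4519)
n = 9025 (n = (-10*(-1) + 85)² = (10 + 85)² = 95² = 9025)
(r + g)*(-38114 + n) = (-47187 + 48467/33382)*(-38114 + 9025) = -1575147967/33382*(-29089) = 45819479212063/33382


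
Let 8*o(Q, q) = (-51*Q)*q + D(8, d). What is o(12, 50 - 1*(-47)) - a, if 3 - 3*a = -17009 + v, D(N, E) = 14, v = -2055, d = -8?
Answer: -165293/12 ≈ -13774.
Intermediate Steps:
a = 19067/3 (a = 1 - (-17009 - 2055)/3 = 1 - ⅓*(-19064) = 1 + 19064/3 = 19067/3 ≈ 6355.7)
o(Q, q) = 7/4 - 51*Q*q/8 (o(Q, q) = ((-51*Q)*q + 14)/8 = (-51*Q*q + 14)/8 = (14 - 51*Q*q)/8 = 7/4 - 51*Q*q/8)
o(12, 50 - 1*(-47)) - a = (7/4 - 51/8*12*(50 - 1*(-47))) - 1*19067/3 = (7/4 - 51/8*12*(50 + 47)) - 19067/3 = (7/4 - 51/8*12*97) - 19067/3 = (7/4 - 14841/2) - 19067/3 = -29675/4 - 19067/3 = -165293/12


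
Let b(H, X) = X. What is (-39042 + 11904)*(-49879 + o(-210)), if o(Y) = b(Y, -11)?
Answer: 1353914820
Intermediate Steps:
o(Y) = -11
(-39042 + 11904)*(-49879 + o(-210)) = (-39042 + 11904)*(-49879 - 11) = -27138*(-49890) = 1353914820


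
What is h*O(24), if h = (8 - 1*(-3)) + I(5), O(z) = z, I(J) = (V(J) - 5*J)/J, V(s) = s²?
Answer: 264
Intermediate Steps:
I(J) = (J² - 5*J)/J
h = 11 (h = (8 - 1*(-3)) + (-5 + 5) = (8 + 3) + 0 = 11 + 0 = 11)
h*O(24) = 11*24 = 264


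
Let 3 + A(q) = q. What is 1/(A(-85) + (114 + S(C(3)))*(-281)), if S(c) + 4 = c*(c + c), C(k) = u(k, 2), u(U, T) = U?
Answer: -1/36056 ≈ -2.7735e-5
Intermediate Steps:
A(q) = -3 + q
C(k) = k
S(c) = -4 + 2*c² (S(c) = -4 + c*(c + c) = -4 + c*(2*c) = -4 + 2*c²)
1/(A(-85) + (114 + S(C(3)))*(-281)) = 1/((-3 - 85) + (114 + (-4 + 2*3²))*(-281)) = 1/(-88 + (114 + (-4 + 2*9))*(-281)) = 1/(-88 + (114 + (-4 + 18))*(-281)) = 1/(-88 + (114 + 14)*(-281)) = 1/(-88 + 128*(-281)) = 1/(-88 - 35968) = 1/(-36056) = -1/36056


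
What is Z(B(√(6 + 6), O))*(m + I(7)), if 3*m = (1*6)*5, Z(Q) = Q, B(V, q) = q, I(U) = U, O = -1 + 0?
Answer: -17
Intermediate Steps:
O = -1
m = 10 (m = ((1*6)*5)/3 = (6*5)/3 = (⅓)*30 = 10)
Z(B(√(6 + 6), O))*(m + I(7)) = -(10 + 7) = -1*17 = -17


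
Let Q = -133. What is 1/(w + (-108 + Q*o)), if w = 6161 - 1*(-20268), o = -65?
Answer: 1/34966 ≈ 2.8599e-5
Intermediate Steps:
w = 26429 (w = 6161 + 20268 = 26429)
1/(w + (-108 + Q*o)) = 1/(26429 + (-108 - 133*(-65))) = 1/(26429 + (-108 + 8645)) = 1/(26429 + 8537) = 1/34966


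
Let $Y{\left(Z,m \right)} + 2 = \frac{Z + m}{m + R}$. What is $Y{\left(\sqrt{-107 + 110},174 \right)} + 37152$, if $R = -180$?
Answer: $37121 - \frac{\sqrt{3}}{6} \approx 37121.0$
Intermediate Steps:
$Y{\left(Z,m \right)} = -2 + \frac{Z + m}{-180 + m}$ ($Y{\left(Z,m \right)} = -2 + \frac{Z + m}{m - 180} = -2 + \frac{Z + m}{-180 + m}$)
$Y{\left(\sqrt{-107 + 110},174 \right)} + 37152 = \frac{360 + \sqrt{-107 + 110} - 174}{-180 + 174} + 37152 = \frac{360 + \sqrt{3} - 174}{-6} + 37152 = - \frac{186 + \sqrt{3}}{6} + 37152 = \left(-31 - \frac{\sqrt{3}}{6}\right) + 37152 = 37121 - \frac{\sqrt{3}}{6}$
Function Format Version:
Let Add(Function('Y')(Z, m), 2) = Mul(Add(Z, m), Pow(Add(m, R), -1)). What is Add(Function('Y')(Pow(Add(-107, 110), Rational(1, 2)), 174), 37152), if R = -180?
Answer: Add(37121, Mul(Rational(-1, 6), Pow(3, Rational(1, 2)))) ≈ 37121.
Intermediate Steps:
Function('Y')(Z, m) = Add(-2, Mul(Pow(Add(-180, m), -1), Add(Z, m))) (Function('Y')(Z, m) = Add(-2, Mul(Add(Z, m), Pow(Add(m, -180), -1))) = Add(-2, Mul(Add(Z, m), Pow(Add(-180, m), -1))) = Add(-2, Mul(Pow(Add(-180, m), -1), Add(Z, m))))
Add(Function('Y')(Pow(Add(-107, 110), Rational(1, 2)), 174), 37152) = Add(Mul(Pow(Add(-180, 174), -1), Add(360, Pow(Add(-107, 110), Rational(1, 2)), Mul(-1, 174))), 37152) = Add(Mul(Pow(-6, -1), Add(360, Pow(3, Rational(1, 2)), -174)), 37152) = Add(Mul(Rational(-1, 6), Add(186, Pow(3, Rational(1, 2)))), 37152) = Add(Add(-31, Mul(Rational(-1, 6), Pow(3, Rational(1, 2)))), 37152) = Add(37121, Mul(Rational(-1, 6), Pow(3, Rational(1, 2))))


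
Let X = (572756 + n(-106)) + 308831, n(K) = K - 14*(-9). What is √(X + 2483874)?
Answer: √3365481 ≈ 1834.5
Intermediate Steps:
n(K) = 126 + K (n(K) = K + 126 = 126 + K)
X = 881607 (X = (572756 + (126 - 106)) + 308831 = (572756 + 20) + 308831 = 572776 + 308831 = 881607)
√(X + 2483874) = √(881607 + 2483874) = √3365481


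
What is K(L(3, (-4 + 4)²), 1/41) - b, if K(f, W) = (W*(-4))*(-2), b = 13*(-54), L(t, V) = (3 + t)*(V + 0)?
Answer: 28790/41 ≈ 702.20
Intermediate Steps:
L(t, V) = V*(3 + t) (L(t, V) = (3 + t)*V = V*(3 + t))
b = -702
K(f, W) = 8*W (K(f, W) = -4*W*(-2) = 8*W)
K(L(3, (-4 + 4)²), 1/41) - b = 8/41 - 1*(-702) = 8*(1/41) + 702 = 8/41 + 702 = 28790/41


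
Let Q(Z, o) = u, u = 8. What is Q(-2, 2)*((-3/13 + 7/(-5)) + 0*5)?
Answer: -848/65 ≈ -13.046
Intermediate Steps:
Q(Z, o) = 8
Q(-2, 2)*((-3/13 + 7/(-5)) + 0*5) = 8*((-3/13 + 7/(-5)) + 0*5) = 8*((-3*1/13 + 7*(-⅕)) + 0) = 8*((-3/13 - 7/5) + 0) = 8*(-106/65 + 0) = 8*(-106/65) = -848/65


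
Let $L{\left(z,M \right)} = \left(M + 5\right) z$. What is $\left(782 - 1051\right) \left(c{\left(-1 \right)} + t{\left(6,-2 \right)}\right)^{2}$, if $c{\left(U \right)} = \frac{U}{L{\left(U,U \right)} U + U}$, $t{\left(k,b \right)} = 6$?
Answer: $- \frac{77741}{9} \approx -8637.9$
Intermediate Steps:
$L{\left(z,M \right)} = z \left(5 + M\right)$ ($L{\left(z,M \right)} = \left(5 + M\right) z = z \left(5 + M\right)$)
$c{\left(U \right)} = \frac{U}{U + U^{2} \left(5 + U\right)}$ ($c{\left(U \right)} = \frac{U}{U \left(5 + U\right) U + U} = \frac{U}{U^{2} \left(5 + U\right) + U} = \frac{U}{U + U^{2} \left(5 + U\right)}$)
$\left(782 - 1051\right) \left(c{\left(-1 \right)} + t{\left(6,-2 \right)}\right)^{2} = \left(782 - 1051\right) \left(\frac{1}{1 - \left(5 - 1\right)} + 6\right)^{2} = - 269 \left(\frac{1}{1 - 4} + 6\right)^{2} = - 269 \left(\frac{1}{-3} + 6\right)^{2} = - 269 \left(- \frac{1}{3} + 6\right)^{2} = - 269 \left(\frac{17}{3}\right)^{2} = \left(-269\right) \frac{289}{9} = - \frac{77741}{9}$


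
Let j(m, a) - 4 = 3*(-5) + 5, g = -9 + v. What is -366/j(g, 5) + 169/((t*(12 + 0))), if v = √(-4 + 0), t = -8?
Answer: 5687/96 ≈ 59.240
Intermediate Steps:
v = 2*I (v = √(-4) = 2*I ≈ 2.0*I)
g = -9 + 2*I ≈ -9.0 + 2.0*I
j(m, a) = -6 (j(m, a) = 4 + (3*(-5) + 5) = 4 + (-15 + 5) = 4 - 10 = -6)
-366/j(g, 5) + 169/((t*(12 + 0))) = -366/(-6) + 169/((-8*(12 + 0))) = -366*(-⅙) + 169/((-8*12)) = 61 + 169/(-96) = 61 + 169*(-1/96) = 61 - 169/96 = 5687/96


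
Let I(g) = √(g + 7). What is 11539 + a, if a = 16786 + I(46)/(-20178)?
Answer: 28325 - √53/20178 ≈ 28325.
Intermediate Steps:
I(g) = √(7 + g)
a = 16786 - √53/20178 (a = 16786 + √(7 + 46)/(-20178) = 16786 + √53*(-1/20178) = 16786 - √53/20178 ≈ 16786.)
11539 + a = 11539 + (16786 - √53/20178) = 28325 - √53/20178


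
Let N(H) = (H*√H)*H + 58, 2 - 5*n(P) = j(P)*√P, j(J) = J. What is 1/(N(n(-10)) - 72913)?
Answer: -125/(9106875 - 4*√10*(1 + 5*I*√10)^(5/2)) ≈ -1.371e-5 + 1.1158e-8*I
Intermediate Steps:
n(P) = ⅖ - P^(3/2)/5 (n(P) = ⅖ - P*√P/5 = ⅖ - P^(3/2)/5)
N(H) = 58 + H^(5/2) (N(H) = H^(3/2)*H + 58 = H^(5/2) + 58 = 58 + H^(5/2))
1/(N(n(-10)) - 72913) = 1/((58 + (⅖ - (-2)*I*√10)^(5/2)) - 72913) = 1/((58 + (⅖ + 2*I*√10)^(5/2)) - 72913) = 1/(-72855 + (⅖ + 2*I*√10)^(5/2))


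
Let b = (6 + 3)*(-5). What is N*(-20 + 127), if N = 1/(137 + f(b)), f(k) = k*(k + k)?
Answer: 107/4187 ≈ 0.025555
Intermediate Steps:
b = -45 (b = 9*(-5) = -45)
f(k) = 2*k² (f(k) = k*(2*k) = 2*k²)
N = 1/4187 (N = 1/(137 + 2*(-45)²) = 1/(137 + 2*2025) = 1/(137 + 4050) = 1/4187 ≈ 0.00023883)
N*(-20 + 127) = (-20 + 127)/4187 = (1/4187)*107 = 107/4187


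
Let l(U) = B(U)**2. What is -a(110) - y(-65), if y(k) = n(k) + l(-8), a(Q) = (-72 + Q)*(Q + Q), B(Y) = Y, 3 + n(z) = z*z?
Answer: -12646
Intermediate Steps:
n(z) = -3 + z**2 (n(z) = -3 + z*z = -3 + z**2)
l(U) = U**2
a(Q) = 2*Q*(-72 + Q) (a(Q) = (-72 + Q)*(2*Q) = 2*Q*(-72 + Q))
y(k) = 61 + k**2 (y(k) = (-3 + k**2) + (-8)**2 = (-3 + k**2) + 64 = 61 + k**2)
-a(110) - y(-65) = -2*110*(-72 + 110) - (61 + (-65)**2) = -2*110*38 - (61 + 4225) = -1*8360 - 1*4286 = -8360 - 4286 = -12646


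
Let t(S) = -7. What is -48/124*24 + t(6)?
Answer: -505/31 ≈ -16.290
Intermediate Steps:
-48/124*24 + t(6) = -48/124*24 - 7 = -48*1/124*24 - 7 = -12/31*24 - 7 = -288/31 - 7 = -505/31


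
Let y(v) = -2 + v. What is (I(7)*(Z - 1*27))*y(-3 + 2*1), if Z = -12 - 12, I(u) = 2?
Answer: 306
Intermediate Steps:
Z = -24
(I(7)*(Z - 1*27))*y(-3 + 2*1) = (2*(-24 - 1*27))*(-2 + (-3 + 2*1)) = (2*(-24 - 27))*(-2 + (-3 + 2)) = (2*(-51))*(-2 - 1) = -102*(-3) = 306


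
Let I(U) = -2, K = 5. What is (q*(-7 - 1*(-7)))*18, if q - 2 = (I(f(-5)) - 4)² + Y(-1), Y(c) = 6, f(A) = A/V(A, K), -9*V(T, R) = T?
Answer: 0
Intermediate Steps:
V(T, R) = -T/9
f(A) = -9 (f(A) = A/((-A/9)) = A*(-9/A) = -9)
q = 44 (q = 2 + ((-2 - 4)² + 6) = 2 + ((-6)² + 6) = 2 + (36 + 6) = 2 + 42 = 44)
(q*(-7 - 1*(-7)))*18 = (44*(-7 - 1*(-7)))*18 = (44*(-7 + 7))*18 = (44*0)*18 = 0*18 = 0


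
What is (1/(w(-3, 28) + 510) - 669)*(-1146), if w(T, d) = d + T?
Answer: 410169444/535 ≈ 7.6667e+5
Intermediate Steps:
w(T, d) = T + d
(1/(w(-3, 28) + 510) - 669)*(-1146) = (1/((-3 + 28) + 510) - 669)*(-1146) = (1/(25 + 510) - 669)*(-1146) = (1/535 - 669)*(-1146) = -357914/535*(-1146) = 410169444/535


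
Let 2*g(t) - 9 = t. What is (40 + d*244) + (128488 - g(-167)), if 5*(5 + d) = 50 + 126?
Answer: 679879/5 ≈ 1.3598e+5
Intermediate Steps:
d = 151/5 (d = -5 + (50 + 126)/5 = -5 + (1/5)*176 = -5 + 176/5 = 151/5 ≈ 30.200)
g(t) = 9/2 + t/2
(40 + d*244) + (128488 - g(-167)) = (40 + (151/5)*244) + (128488 - (9/2 + (1/2)*(-167))) = (40 + 36844/5) + (128488 - (9/2 - 167/2)) = 37044/5 + (128488 - 1*(-79)) = 37044/5 + (128488 + 79) = 37044/5 + 128567 = 679879/5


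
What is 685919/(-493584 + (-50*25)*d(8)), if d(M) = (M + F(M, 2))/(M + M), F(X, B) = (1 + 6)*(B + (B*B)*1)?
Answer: -2743676/1989961 ≈ -1.3788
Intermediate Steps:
F(X, B) = 7*B + 7*B**2 (F(X, B) = 7*(B + B**2*1) = 7*(B + B**2) = 7*B + 7*B**2)
d(M) = (42 + M)/(2*M) (d(M) = (M + 7*2*(1 + 2))/(M + M) = (M + 7*2*3)/((2*M)) = (M + 42)*(1/(2*M)) = (42 + M)*(1/(2*M)) = (42 + M)/(2*M))
685919/(-493584 + (-50*25)*d(8)) = 685919/(-493584 + (-50*25)*((1/2)*(42 + 8)/8)) = 685919/(-493584 - 625*50/8) = 685919/(-493584 - 1250*25/8) = 685919/(-493584 - 15625/4) = 685919/(-1989961/4) = 685919*(-4/1989961) = -2743676/1989961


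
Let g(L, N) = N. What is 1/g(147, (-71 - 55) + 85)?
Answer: -1/41 ≈ -0.024390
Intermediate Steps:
1/g(147, (-71 - 55) + 85) = 1/((-71 - 55) + 85) = 1/(-126 + 85) = 1/(-41) = -1/41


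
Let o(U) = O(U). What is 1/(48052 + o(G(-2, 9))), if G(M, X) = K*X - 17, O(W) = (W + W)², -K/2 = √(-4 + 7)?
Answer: 6637/350150888 - 153*√3/175075444 ≈ 1.7441e-5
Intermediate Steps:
K = -2*√3 (K = -2*√(-4 + 7) = -2*√3 ≈ -3.4641)
O(W) = 4*W² (O(W) = (2*W)² = 4*W²)
G(M, X) = -17 - 2*X*√3 (G(M, X) = (-2*√3)*X - 17 = -2*X*√3 - 17 = -17 - 2*X*√3)
o(U) = 4*U²
1/(48052 + o(G(-2, 9))) = 1/(48052 + 4*(-17 - 2*9*√3)²) = 1/(48052 + 4*(-17 - 18*√3)²)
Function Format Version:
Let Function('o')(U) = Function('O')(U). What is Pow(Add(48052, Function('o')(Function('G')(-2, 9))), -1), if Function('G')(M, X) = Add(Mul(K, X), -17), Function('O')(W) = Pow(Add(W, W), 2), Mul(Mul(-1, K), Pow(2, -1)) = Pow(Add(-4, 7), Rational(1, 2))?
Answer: Add(Rational(6637, 350150888), Mul(Rational(-153, 175075444), Pow(3, Rational(1, 2)))) ≈ 1.7441e-5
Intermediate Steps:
K = Mul(-2, Pow(3, Rational(1, 2))) (K = Mul(-2, Pow(Add(-4, 7), Rational(1, 2))) = Mul(-2, Pow(3, Rational(1, 2))) ≈ -3.4641)
Function('O')(W) = Mul(4, Pow(W, 2)) (Function('O')(W) = Pow(Mul(2, W), 2) = Mul(4, Pow(W, 2)))
Function('G')(M, X) = Add(-17, Mul(-2, X, Pow(3, Rational(1, 2)))) (Function('G')(M, X) = Add(Mul(Mul(-2, Pow(3, Rational(1, 2))), X), -17) = Add(Mul(-2, X, Pow(3, Rational(1, 2))), -17) = Add(-17, Mul(-2, X, Pow(3, Rational(1, 2)))))
Function('o')(U) = Mul(4, Pow(U, 2))
Pow(Add(48052, Function('o')(Function('G')(-2, 9))), -1) = Pow(Add(48052, Mul(4, Pow(Add(-17, Mul(-2, 9, Pow(3, Rational(1, 2)))), 2))), -1) = Pow(Add(48052, Mul(4, Pow(Add(-17, Mul(-18, Pow(3, Rational(1, 2)))), 2))), -1)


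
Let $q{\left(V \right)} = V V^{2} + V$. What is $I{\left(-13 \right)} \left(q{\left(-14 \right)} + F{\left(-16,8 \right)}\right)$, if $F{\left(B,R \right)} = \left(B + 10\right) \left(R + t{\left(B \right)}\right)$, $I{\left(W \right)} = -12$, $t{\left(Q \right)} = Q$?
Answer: $32520$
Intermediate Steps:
$F{\left(B,R \right)} = \left(10 + B\right) \left(B + R\right)$ ($F{\left(B,R \right)} = \left(B + 10\right) \left(R + B\right) = \left(10 + B\right) \left(B + R\right)$)
$q{\left(V \right)} = V + V^{3}$ ($q{\left(V \right)} = V^{3} + V = V + V^{3}$)
$I{\left(-13 \right)} \left(q{\left(-14 \right)} + F{\left(-16,8 \right)}\right) = - 12 \left(\left(-14 + \left(-14\right)^{3}\right) + \left(\left(-16\right)^{2} + 10 \left(-16\right) + 10 \cdot 8 - 128\right)\right) = - 12 \left(\left(-14 - 2744\right) + \left(256 - 160 + 80 - 128\right)\right) = - 12 \left(-2758 + 48\right) = \left(-12\right) \left(-2710\right) = 32520$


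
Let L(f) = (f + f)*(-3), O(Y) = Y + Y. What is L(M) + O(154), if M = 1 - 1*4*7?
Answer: 470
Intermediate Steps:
O(Y) = 2*Y
M = -27 (M = 1 - 4*7 = 1 - 28 = -27)
L(f) = -6*f (L(f) = (2*f)*(-3) = -6*f)
L(M) + O(154) = -6*(-27) + 2*154 = 162 + 308 = 470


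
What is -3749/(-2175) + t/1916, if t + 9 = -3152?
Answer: 307909/4167300 ≈ 0.073887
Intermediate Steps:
t = -3161 (t = -9 - 3152 = -3161)
-3749/(-2175) + t/1916 = -3749/(-2175) - 3161/1916 = -3749*(-1/2175) - 3161*1/1916 = 3749/2175 - 3161/1916 = 307909/4167300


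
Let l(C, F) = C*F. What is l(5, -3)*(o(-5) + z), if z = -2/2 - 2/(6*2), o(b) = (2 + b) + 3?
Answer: 35/2 ≈ 17.500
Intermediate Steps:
o(b) = 5 + b
z = -7/6 (z = -2*½ - 2/12 = -1 - 2*1/12 = -1 - ⅙ = -7/6 ≈ -1.1667)
l(5, -3)*(o(-5) + z) = (5*(-3))*((5 - 5) - 7/6) = -15*(0 - 7/6) = -15*(-7/6) = 35/2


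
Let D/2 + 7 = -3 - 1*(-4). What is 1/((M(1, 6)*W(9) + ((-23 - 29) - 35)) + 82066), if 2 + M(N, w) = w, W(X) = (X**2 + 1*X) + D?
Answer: 1/82291 ≈ 1.2152e-5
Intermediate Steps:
D = -12 (D = -14 + 2*(-3 - 1*(-4)) = -14 + 2*(-3 + 4) = -14 + 2*1 = -14 + 2 = -12)
W(X) = -12 + X + X**2 (W(X) = (X**2 + 1*X) - 12 = (X**2 + X) - 12 = (X + X**2) - 12 = -12 + X + X**2)
M(N, w) = -2 + w
1/((M(1, 6)*W(9) + ((-23 - 29) - 35)) + 82066) = 1/(((-2 + 6)*(-12 + 9 + 9**2) + ((-23 - 29) - 35)) + 82066) = 1/((4*(-12 + 9 + 81) + (-52 - 35)) + 82066) = 1/((4*78 - 87) + 82066) = 1/((312 - 87) + 82066) = 1/(225 + 82066) = 1/82291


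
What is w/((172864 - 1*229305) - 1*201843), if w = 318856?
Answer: -79714/64571 ≈ -1.2345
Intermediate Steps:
w/((172864 - 1*229305) - 1*201843) = 318856/((172864 - 1*229305) - 1*201843) = 318856/((172864 - 229305) - 201843) = 318856/(-56441 - 201843) = 318856/(-258284) = 318856*(-1/258284) = -79714/64571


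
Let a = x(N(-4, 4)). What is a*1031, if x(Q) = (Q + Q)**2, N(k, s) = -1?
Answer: 4124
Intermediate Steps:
x(Q) = 4*Q**2 (x(Q) = (2*Q)**2 = 4*Q**2)
a = 4 (a = 4*(-1)**2 = 4*1 = 4)
a*1031 = 4*1031 = 4124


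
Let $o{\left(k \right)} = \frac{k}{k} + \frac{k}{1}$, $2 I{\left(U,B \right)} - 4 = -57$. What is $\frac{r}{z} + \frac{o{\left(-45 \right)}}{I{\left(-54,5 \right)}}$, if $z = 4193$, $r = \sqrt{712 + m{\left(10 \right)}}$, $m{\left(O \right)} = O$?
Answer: $\frac{88}{53} + \frac{19 \sqrt{2}}{4193} \approx 1.6668$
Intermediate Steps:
$I{\left(U,B \right)} = - \frac{53}{2}$ ($I{\left(U,B \right)} = 2 + \frac{1}{2} \left(-57\right) = 2 - \frac{57}{2} = - \frac{53}{2}$)
$r = 19 \sqrt{2}$ ($r = \sqrt{712 + 10} = \sqrt{722} = 19 \sqrt{2} \approx 26.87$)
$o{\left(k \right)} = 1 + k$ ($o{\left(k \right)} = 1 + k 1 = 1 + k$)
$\frac{r}{z} + \frac{o{\left(-45 \right)}}{I{\left(-54,5 \right)}} = \frac{19 \sqrt{2}}{4193} + \frac{1 - 45}{- \frac{53}{2}} = 19 \sqrt{2} \cdot \frac{1}{4193} - - \frac{88}{53} = \frac{19 \sqrt{2}}{4193} + \frac{88}{53} = \frac{88}{53} + \frac{19 \sqrt{2}}{4193}$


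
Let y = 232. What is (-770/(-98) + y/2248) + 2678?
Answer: 5283284/1967 ≈ 2686.0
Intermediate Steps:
(-770/(-98) + y/2248) + 2678 = (-770/(-98) + 232/2248) + 2678 = (-770*(-1/98) + 232*(1/2248)) + 2678 = (55/7 + 29/281) + 2678 = 15658/1967 + 2678 = 5283284/1967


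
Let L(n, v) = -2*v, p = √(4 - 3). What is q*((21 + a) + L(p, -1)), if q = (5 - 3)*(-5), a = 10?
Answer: -330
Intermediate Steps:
q = -10 (q = 2*(-5) = -10)
p = 1 (p = √1 = 1)
q*((21 + a) + L(p, -1)) = -10*((21 + 10) - 2*(-1)) = -10*(31 + 2) = -10*33 = -330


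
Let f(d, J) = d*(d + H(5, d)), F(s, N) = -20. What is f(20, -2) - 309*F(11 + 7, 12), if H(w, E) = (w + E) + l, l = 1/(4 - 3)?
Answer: 7100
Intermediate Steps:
l = 1 (l = 1/1 = 1)
H(w, E) = 1 + E + w (H(w, E) = (w + E) + 1 = (E + w) + 1 = 1 + E + w)
f(d, J) = d*(6 + 2*d) (f(d, J) = d*(d + (1 + d + 5)) = d*(d + (6 + d)) = d*(6 + 2*d))
f(20, -2) - 309*F(11 + 7, 12) = 2*20*(3 + 20) - 309*(-20) = 2*20*23 + 6180 = 920 + 6180 = 7100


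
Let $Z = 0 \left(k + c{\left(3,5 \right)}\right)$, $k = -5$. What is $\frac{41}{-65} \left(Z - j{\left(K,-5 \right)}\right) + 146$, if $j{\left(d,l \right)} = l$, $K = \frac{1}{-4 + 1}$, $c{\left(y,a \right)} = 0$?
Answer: $\frac{1857}{13} \approx 142.85$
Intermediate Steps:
$K = - \frac{1}{3}$ ($K = \frac{1}{-3} = - \frac{1}{3} \approx -0.33333$)
$Z = 0$ ($Z = 0 \left(-5 + 0\right) = 0 \left(-5\right) = 0$)
$\frac{41}{-65} \left(Z - j{\left(K,-5 \right)}\right) + 146 = \frac{41}{-65} \left(0 - -5\right) + 146 = 41 \left(- \frac{1}{65}\right) \left(0 + 5\right) + 146 = \left(- \frac{41}{65}\right) 5 + 146 = - \frac{41}{13} + 146 = \frac{1857}{13}$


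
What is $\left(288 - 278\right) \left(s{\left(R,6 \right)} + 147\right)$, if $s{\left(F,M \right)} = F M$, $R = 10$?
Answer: $2070$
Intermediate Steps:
$\left(288 - 278\right) \left(s{\left(R,6 \right)} + 147\right) = \left(288 - 278\right) \left(10 \cdot 6 + 147\right) = 10 \left(60 + 147\right) = 10 \cdot 207 = 2070$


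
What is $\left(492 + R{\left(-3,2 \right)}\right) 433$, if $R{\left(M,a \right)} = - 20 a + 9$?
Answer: $199613$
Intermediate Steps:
$R{\left(M,a \right)} = 9 - 20 a$
$\left(492 + R{\left(-3,2 \right)}\right) 433 = \left(492 + \left(9 - 40\right)\right) 433 = \left(492 - 31\right) 433 = 461 \cdot 433 = 199613$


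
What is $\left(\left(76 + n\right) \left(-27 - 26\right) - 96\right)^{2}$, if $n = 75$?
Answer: $65593801$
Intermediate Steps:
$\left(\left(76 + n\right) \left(-27 - 26\right) - 96\right)^{2} = \left(\left(76 + 75\right) \left(-27 - 26\right) - 96\right)^{2} = \left(151 \left(-53\right) - 96\right)^{2} = \left(-8003 - 96\right)^{2} = \left(-8099\right)^{2} = 65593801$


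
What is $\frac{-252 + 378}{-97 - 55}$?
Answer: $- \frac{63}{76} \approx -0.82895$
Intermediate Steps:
$\frac{-252 + 378}{-97 - 55} = \frac{126}{-152} = 126 \left(- \frac{1}{152}\right) = - \frac{63}{76}$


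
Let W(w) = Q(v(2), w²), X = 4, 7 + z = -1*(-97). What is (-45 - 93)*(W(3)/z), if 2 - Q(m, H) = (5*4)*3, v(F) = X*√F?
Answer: 1334/15 ≈ 88.933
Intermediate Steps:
z = 90 (z = -7 - 1*(-97) = -7 + 97 = 90)
v(F) = 4*√F
Q(m, H) = -58 (Q(m, H) = 2 - 5*4*3 = 2 - 20*3 = 2 - 1*60 = 2 - 60 = -58)
W(w) = -58
(-45 - 93)*(W(3)/z) = (-45 - 93)*(-58/90) = -(-8004)/90 = -138*(-29/45) = 1334/15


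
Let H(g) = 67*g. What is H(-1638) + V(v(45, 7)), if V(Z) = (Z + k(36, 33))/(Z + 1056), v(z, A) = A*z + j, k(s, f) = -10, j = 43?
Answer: -77590248/707 ≈ -1.0975e+5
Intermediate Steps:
v(z, A) = 43 + A*z (v(z, A) = A*z + 43 = 43 + A*z)
V(Z) = (-10 + Z)/(1056 + Z) (V(Z) = (Z - 10)/(Z + 1056) = (-10 + Z)/(1056 + Z))
H(-1638) + V(v(45, 7)) = 67*(-1638) + (-10 + (43 + 7*45))/(1056 + (43 + 7*45)) = -109746 + (-10 + (43 + 315))/(1056 + (43 + 315)) = -109746 + (-10 + 358)/(1056 + 358) = -109746 + 348/1414 = -109746 + (1/1414)*348 = -109746 + 174/707 = -77590248/707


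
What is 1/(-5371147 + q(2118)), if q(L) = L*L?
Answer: -1/885223 ≈ -1.1297e-6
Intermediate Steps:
q(L) = L²
1/(-5371147 + q(2118)) = 1/(-5371147 + 2118²) = 1/(-5371147 + 4485924) = 1/(-885223) = -1/885223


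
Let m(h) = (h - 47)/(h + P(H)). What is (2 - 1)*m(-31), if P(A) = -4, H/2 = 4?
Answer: 78/35 ≈ 2.2286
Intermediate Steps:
H = 8 (H = 2*4 = 8)
m(h) = (-47 + h)/(-4 + h) (m(h) = (h - 47)/(h - 4) = (-47 + h)/(-4 + h))
(2 - 1)*m(-31) = (2 - 1)*((-47 - 31)/(-4 - 31)) = 1*(-78/(-35)) = 1*(-1/35*(-78)) = 1*(78/35) = 78/35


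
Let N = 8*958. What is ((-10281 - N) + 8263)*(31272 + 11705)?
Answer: -416103314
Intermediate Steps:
N = 7664
((-10281 - N) + 8263)*(31272 + 11705) = ((-10281 - 1*7664) + 8263)*(31272 + 11705) = ((-10281 - 7664) + 8263)*42977 = (-17945 + 8263)*42977 = -9682*42977 = -416103314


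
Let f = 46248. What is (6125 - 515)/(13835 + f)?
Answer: 5610/60083 ≈ 0.093371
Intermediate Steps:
(6125 - 515)/(13835 + f) = (6125 - 515)/(13835 + 46248) = 5610/60083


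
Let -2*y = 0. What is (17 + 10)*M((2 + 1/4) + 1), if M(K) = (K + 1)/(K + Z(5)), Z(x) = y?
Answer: 459/13 ≈ 35.308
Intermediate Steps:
y = 0 (y = -½*0 = 0)
Z(x) = 0
M(K) = (1 + K)/K (M(K) = (K + 1)/(K + 0) = (1 + K)/K)
(17 + 10)*M((2 + 1/4) + 1) = (17 + 10)*((1 + ((2 + 1/4) + 1))/((2 + 1/4) + 1)) = 27*((1 + ((2 + ¼) + 1))/((2 + ¼) + 1)) = 27*((1 + (9/4 + 1))/(9/4 + 1)) = 27*((1 + 13/4)/(13/4)) = 27*((4/13)*(17/4)) = 27*(17/13) = 459/13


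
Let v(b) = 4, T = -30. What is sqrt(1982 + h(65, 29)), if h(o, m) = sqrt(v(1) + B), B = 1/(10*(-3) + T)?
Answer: sqrt(1783800 + 30*sqrt(3585))/30 ≈ 44.542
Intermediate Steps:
B = -1/60 (B = 1/(10*(-3) - 30) = 1/(-30 - 30) = 1/(-60) = -1/60 ≈ -0.016667)
h(o, m) = sqrt(3585)/30 (h(o, m) = sqrt(4 - 1/60) = sqrt(239/60) = sqrt(3585)/30)
sqrt(1982 + h(65, 29)) = sqrt(1982 + sqrt(3585)/30)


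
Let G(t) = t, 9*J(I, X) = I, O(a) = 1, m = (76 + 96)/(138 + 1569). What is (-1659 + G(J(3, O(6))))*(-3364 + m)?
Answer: 28573067776/5121 ≈ 5.5796e+6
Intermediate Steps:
m = 172/1707 ≈ 0.10076
J(I, X) = I/9
(-1659 + G(J(3, O(6))))*(-3364 + m) = (-1659 + (⅑)*3)*(-3364 + 172/1707) = (-1659 + ⅓)*(-5742176/1707) = -4976/3*(-5742176/1707) = 28573067776/5121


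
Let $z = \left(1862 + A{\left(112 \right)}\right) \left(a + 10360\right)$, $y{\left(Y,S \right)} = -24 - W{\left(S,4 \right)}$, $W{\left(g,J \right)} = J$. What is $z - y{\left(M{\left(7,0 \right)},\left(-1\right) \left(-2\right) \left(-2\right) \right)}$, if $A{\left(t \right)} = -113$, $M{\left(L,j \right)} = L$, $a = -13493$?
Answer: $-5479589$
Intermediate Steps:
$y{\left(Y,S \right)} = -28$ ($y{\left(Y,S \right)} = -24 - 4 = -28$)
$z = -5479617$ ($z = \left(1862 - 113\right) \left(-13493 + 10360\right) = 1749 \left(-3133\right) = -5479617$)
$z - y{\left(M{\left(7,0 \right)},\left(-1\right) \left(-2\right) \left(-2\right) \right)} = -5479617 - -28 = -5479617 + 28 = -5479589$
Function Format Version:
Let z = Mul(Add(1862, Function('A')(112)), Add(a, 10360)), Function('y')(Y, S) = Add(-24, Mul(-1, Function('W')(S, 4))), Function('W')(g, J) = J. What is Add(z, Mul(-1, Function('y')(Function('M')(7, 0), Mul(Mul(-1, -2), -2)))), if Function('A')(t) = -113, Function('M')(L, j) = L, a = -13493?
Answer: -5479589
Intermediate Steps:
Function('y')(Y, S) = -28 (Function('y')(Y, S) = Add(-24, Mul(-1, 4)) = Add(-24, -4) = -28)
z = -5479617 (z = Mul(Add(1862, -113), Add(-13493, 10360)) = Mul(1749, -3133) = -5479617)
Add(z, Mul(-1, Function('y')(Function('M')(7, 0), Mul(Mul(-1, -2), -2)))) = Add(-5479617, Mul(-1, -28)) = Add(-5479617, 28) = -5479589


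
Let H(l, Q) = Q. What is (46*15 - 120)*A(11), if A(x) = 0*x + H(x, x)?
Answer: 6270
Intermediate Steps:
A(x) = x (A(x) = 0*x + x = 0 + x = x)
(46*15 - 120)*A(11) = (46*15 - 120)*11 = (690 - 120)*11 = 570*11 = 6270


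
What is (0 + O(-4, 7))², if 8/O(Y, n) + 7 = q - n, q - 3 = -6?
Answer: 64/289 ≈ 0.22145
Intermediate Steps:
q = -3 (q = 3 - 6 = -3)
O(Y, n) = 8/(-10 - n) (O(Y, n) = 8/(-7 + (-3 - n)) = 8/(-10 - n))
(0 + O(-4, 7))² = (0 - 8/(10 + 7))² = (0 - 8/17)² = (-8/17)² = 64/289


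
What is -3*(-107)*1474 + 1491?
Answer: 474645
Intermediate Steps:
-3*(-107)*1474 + 1491 = 321*1474 + 1491 = 473154 + 1491 = 474645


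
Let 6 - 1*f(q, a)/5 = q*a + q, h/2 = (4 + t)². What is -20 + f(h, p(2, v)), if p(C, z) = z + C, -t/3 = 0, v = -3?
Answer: 10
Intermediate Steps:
t = 0 (t = -3*0 = 0)
p(C, z) = C + z
h = 32 (h = 2*(4 + 0)² = 2*4² = 2*16 = 32)
f(q, a) = 30 - 5*q - 5*a*q (f(q, a) = 30 - 5*(q*a + q) = 30 - 5*(a*q + q) = 30 - 5*(q + a*q) = 30 + (-5*q - 5*a*q) = 30 - 5*q - 5*a*q)
-20 + f(h, p(2, v)) = -20 + (30 - 5*32 - 5*(2 - 3)*32) = -20 + (30 - 160 - 5*(-1)*32) = -20 + (30 - 160 + 160) = -20 + 30 = 10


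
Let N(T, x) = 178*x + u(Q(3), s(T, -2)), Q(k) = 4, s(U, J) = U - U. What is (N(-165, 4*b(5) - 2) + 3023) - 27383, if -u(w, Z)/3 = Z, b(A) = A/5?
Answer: -24004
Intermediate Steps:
s(U, J) = 0
b(A) = A/5 (b(A) = A*(1/5) = A/5)
u(w, Z) = -3*Z
N(T, x) = 178*x (N(T, x) = 178*x - 3*0 = 178*x + 0 = 178*x)
(N(-165, 4*b(5) - 2) + 3023) - 27383 = (178*(4*((1/5)*5) - 2) + 3023) - 27383 = (178*(4*1 - 2) + 3023) - 27383 = (178*(4 - 2) + 3023) - 27383 = (178*2 + 3023) - 27383 = (356 + 3023) - 27383 = 3379 - 27383 = -24004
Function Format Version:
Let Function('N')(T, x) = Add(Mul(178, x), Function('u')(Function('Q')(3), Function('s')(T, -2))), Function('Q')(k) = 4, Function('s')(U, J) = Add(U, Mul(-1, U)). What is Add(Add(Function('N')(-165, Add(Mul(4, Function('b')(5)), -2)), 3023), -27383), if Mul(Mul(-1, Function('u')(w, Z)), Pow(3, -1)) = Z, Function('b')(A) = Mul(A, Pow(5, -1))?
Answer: -24004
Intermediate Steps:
Function('s')(U, J) = 0
Function('b')(A) = Mul(Rational(1, 5), A) (Function('b')(A) = Mul(A, Rational(1, 5)) = Mul(Rational(1, 5), A))
Function('u')(w, Z) = Mul(-3, Z)
Function('N')(T, x) = Mul(178, x) (Function('N')(T, x) = Add(Mul(178, x), Mul(-3, 0)) = Add(Mul(178, x), 0) = Mul(178, x))
Add(Add(Function('N')(-165, Add(Mul(4, Function('b')(5)), -2)), 3023), -27383) = Add(Add(Mul(178, Add(Mul(4, Mul(Rational(1, 5), 5)), -2)), 3023), -27383) = Add(Add(Mul(178, Add(Mul(4, 1), -2)), 3023), -27383) = Add(Add(Mul(178, Add(4, -2)), 3023), -27383) = Add(Add(Mul(178, 2), 3023), -27383) = Add(Add(356, 3023), -27383) = Add(3379, -27383) = -24004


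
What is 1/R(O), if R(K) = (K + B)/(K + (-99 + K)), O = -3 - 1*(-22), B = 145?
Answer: -61/164 ≈ -0.37195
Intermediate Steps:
O = 19 (O = -3 + 22 = 19)
R(K) = (145 + K)/(-99 + 2*K) (R(K) = (K + 145)/(K + (-99 + K)) = (145 + K)/(-99 + 2*K))
1/R(O) = 1/((145 + 19)/(-99 + 2*19)) = 1/(164/(-99 + 38)) = 1/(164/(-61)) = 1/(-1/61*164) = 1/(-164/61) = -61/164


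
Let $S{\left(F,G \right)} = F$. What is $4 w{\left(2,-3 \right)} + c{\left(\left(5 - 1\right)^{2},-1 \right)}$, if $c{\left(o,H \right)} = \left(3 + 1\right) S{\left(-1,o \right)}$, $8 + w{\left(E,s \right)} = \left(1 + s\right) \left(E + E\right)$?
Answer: $-68$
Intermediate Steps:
$w{\left(E,s \right)} = -8 + 2 E \left(1 + s\right)$ ($w{\left(E,s \right)} = -8 + \left(1 + s\right) \left(E + E\right) = -8 + \left(1 + s\right) 2 E = -8 + 2 E \left(1 + s\right)$)
$c{\left(o,H \right)} = -4$ ($c{\left(o,H \right)} = \left(3 + 1\right) \left(-1\right) = 4 \left(-1\right) = -4$)
$4 w{\left(2,-3 \right)} + c{\left(\left(5 - 1\right)^{2},-1 \right)} = 4 \left(-8 + 2 \cdot 2 + 2 \cdot 2 \left(-3\right)\right) - 4 = 4 \left(-8 + 4 - 12\right) - 4 = 4 \left(-16\right) - 4 = -64 - 4 = -68$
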